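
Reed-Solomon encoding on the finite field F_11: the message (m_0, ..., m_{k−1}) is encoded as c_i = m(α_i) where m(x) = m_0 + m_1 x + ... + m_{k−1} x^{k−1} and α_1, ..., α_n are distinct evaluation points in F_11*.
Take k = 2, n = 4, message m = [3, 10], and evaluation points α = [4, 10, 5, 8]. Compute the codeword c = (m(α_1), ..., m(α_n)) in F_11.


c = [10, 4, 9, 6]

Message polynomial: m(x) = 3 + 10·x (mod 11).
For each evaluation point α_i, compute m(α_i) mod 11:
  α_1 = 4: Horner steps 10 → 10, so m(4) = 10.
  α_2 = 10: Horner steps 10 → 4, so m(10) = 4.
  α_3 = 5: Horner steps 10 → 9, so m(5) = 9.
  α_4 = 8: Horner steps 10 → 6, so m(8) = 6.
Codeword c = [10, 4, 9, 6] ∈ F_11^4.


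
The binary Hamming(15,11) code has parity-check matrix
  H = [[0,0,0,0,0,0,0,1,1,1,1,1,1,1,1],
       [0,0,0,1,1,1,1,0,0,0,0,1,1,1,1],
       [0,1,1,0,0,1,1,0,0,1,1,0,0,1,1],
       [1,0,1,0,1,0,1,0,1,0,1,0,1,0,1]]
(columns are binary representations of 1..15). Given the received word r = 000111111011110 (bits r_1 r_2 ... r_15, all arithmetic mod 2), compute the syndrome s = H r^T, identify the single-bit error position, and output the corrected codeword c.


s = (0, 1, 0, 1)^T, error position = 5, corrected codeword c = 000101111011110

Compute s = H r^T mod 2 one row at a time:
  s_1 = 1 + 1 + 0 + 1 + 1 + 1 + 1 + 0 = 6 ≡ 0 (mod 2).
  s_2 = 1 + 1 + 1 + 1 + 1 + 1 + 1 + 0 = 7 ≡ 1 (mod 2).
  s_3 = 0 + 0 + 1 + 1 + 0 + 1 + 1 + 0 = 4 ≡ 0 (mod 2).
  s_4 = 0 + 0 + 1 + 1 + 1 + 1 + 1 + 0 = 5 ≡ 1 (mod 2).
s = (0, 1, 0, 1)^T — this equals column 5 of H (binary 0101), so error is at position 5.
Correct: flip bit 5 of r = 000111111011110 to get c = 000101111011110.


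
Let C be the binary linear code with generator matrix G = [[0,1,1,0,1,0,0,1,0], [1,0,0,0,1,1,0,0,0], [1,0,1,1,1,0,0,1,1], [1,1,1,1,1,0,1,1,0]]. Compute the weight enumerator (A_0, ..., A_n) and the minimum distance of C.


Weight distribution: A_0 = 1, A_3 = 3, A_4 = 3, A_5 = 4, A_6 = 4, A_7 = 1. Minimum distance d = 3.

Enumerate all 2^4 = 16 messages m ∈ F_2^4.
For each, compute codeword c = mG in F_2^9, then tally its weight.
  m = 0000 → c = 000000000, weight = 0.
  m = 1000 → c = 011010010, weight = 4.
  m = 0100 → c = 100011000, weight = 3.
  m = 1100 → c = 111001010, weight = 5.
  m = 0010 → c = 101110011, weight = 6.
  m = 1010 → c = 110100001, weight = 4.
  m = 0110 → c = 001101011, weight = 5.
  m = 1110 → c = 010111001, weight = 5.
  m = 0001 → c = 111110110, weight = 7.
  m = 1001 → c = 100100100, weight = 3.
  m = 0101 → c = 011101110, weight = 6.
  m = 1101 → c = 000111100, weight = 4.
  m = 0011 → c = 010000101, weight = 3.
  m = 1011 → c = 001010111, weight = 5.
  m = 0111 → c = 110011101, weight = 6.
  m = 1111 → c = 101001111, weight = 6.
Tally weights:
  weight 0: 1 codewords.
  weight 3: 3 codewords.
  weight 4: 3 codewords.
  weight 5: 4 codewords.
  weight 6: 4 codewords.
  weight 7: 1 codewords.
Minimum distance d = smallest w > 0 with A_w > 0 = 3.
Sanity: Σ A_w = 16 = 2^4 = 16 ✓.


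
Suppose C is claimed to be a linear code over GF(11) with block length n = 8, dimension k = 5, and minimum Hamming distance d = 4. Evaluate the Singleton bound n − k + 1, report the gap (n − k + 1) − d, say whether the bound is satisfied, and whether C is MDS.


Singleton RHS = n − k + 1 = 4, slack = 0, bound satisfied, MDS.

Singleton bound: d ≤ n − k + 1.
Here n = 8, k = 5, so n − k + 1 = 4.
Given d = 4, check d ≤ 4: YES.
Slack = (n − k + 1) − d = 0.
The code is MDS (slack = 0).
Description: the claimed parameters are [8, 5, 4]_11; such a code would be MDS (meets Singleton bound).


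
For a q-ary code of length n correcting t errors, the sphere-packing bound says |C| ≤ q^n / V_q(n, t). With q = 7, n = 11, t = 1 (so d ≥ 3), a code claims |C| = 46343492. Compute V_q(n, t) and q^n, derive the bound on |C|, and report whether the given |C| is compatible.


V_q(n, t) = 67, q^n = 1977326743, Hamming bound = 29512339, |C| = 46343492 > bound (violated).

Step 1: Compute V_q(n, t) = Σ_{j=0}^1 C(n, j) (q−1)^j.
  j = 0: C(11,0)·(6)^0 = 1·1 = 1.
  j = 1: C(11,1)·(6)^1 = 11·6 = 66.
  V_q(n, t) = 1 + 66 = 67.
Step 2: q^n = 7^11 = 1977326743.
Step 3: Hamming bound ⌊q^n / V_q(n,t)⌋ = ⌊1977326743/67⌋ = 29512339.
Step 4: Compare |C| = 46343492 to 29512339: violated.
The claimed |C| lies above the Hamming bound, so no 7-ary code of length 11 with d ≥ 3 can have 46343492 codewords.


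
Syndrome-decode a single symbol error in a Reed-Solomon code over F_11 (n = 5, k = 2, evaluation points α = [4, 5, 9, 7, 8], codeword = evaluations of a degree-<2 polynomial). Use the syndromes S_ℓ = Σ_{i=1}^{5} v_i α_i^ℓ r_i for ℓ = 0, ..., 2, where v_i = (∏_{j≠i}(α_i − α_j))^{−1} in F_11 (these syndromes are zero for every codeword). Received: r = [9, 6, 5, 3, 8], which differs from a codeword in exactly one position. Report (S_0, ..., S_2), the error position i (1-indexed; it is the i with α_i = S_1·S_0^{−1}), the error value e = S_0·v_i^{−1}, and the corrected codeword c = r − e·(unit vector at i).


S = (3, 10, 4), error at position 4, error magnitude e = 3, c = [9, 6, 5, 0, 8].

Step 1: column multipliers v_i = (∏_{j≠i}(α_i − α_j))^{−1} mod 11.
  i = 1 (α = 4): (4−5)(4−9)(4−7)(4−8) = (−1)·(−5)·(−3)·(−4) = 60 ≡ 5, so v_1 = 5^{−1} = 9 (mod 11).
  i = 2 (α = 5): (5−4)(5−9)(5−7)(5−8) = 1·(−4)·(−2)·(−3) = −24 ≡ 9, so v_2 = 9^{−1} = 5 (mod 11).
  i = 3 (α = 9): (9−4)(9−5)(9−7)(9−8) = 5·4·2·1 = 40 ≡ 7, so v_3 = 7^{−1} = 8 (mod 11).
  i = 4 (α = 7): (7−4)(7−5)(7−9)(7−8) = 3·2·(−2)·(−1) = 12 ≡ 1, so v_4 = 1^{−1} = 1 (mod 11).
  i = 5 (α = 8): (8−4)(8−5)(8−9)(8−7) = 4·3·(−1)·1 = −12 ≡ 10, so v_5 = 10^{−1} = 10 (mod 11).
  v = [9, 5, 8, 1, 10].
Step 2: syndromes of r = [9, 6, 5, 3, 8] (all sums mod 11).
  S_0 = Σ v_i r_i = 9·9 + 5·6 + 8·5 + 1·3 + 10·8 = 234 ≡ 3.
  S_1 = Σ v_i α_i r_i = 9·4·9 + 5·5·6 + 8·9·5 + 1·7·3 + 10·8·8 = 1495 ≡ 10.
  α_i^2 mod 11 = [5, 3, 4, 5, 9].
  S_2 = Σ v_i α_i^2 r_i = 9·5·9 + 5·3·6 + 8·4·5 + 1·5·3 + 10·9·8 = 1390 ≡ 4.
  S = (3, 10, 4) ≠ 0, so r is not a codeword (an error is present).
Step 3: locate the error. For a single error e at position i, S_ℓ = v_i·e·α_i^ℓ, so α_err = S_1/S_0.
  S_0^{−1} = 3^{−1} = 4 (mod 11), so α_err = 10·4 = 40 ≡ 7 = α_4. Error position i = 4.
  Consistency check: S_2/S_1 = 4·10 = 40 ≡ 7 = α_err ✓ (single-error assumption holds).
Step 4: error magnitude e = S_0/v_4 = S_0·∏_{j≠4}(α_4 − α_j) = 3·1 = 3 ≡ 3 (mod 11).
Step 5: correct position 4: c_4 = r_4 − e = 3 − 3 ≡ 0 (mod 11). Hence c = [9, 6, 5, 0, 8].
  Check: interpolating c through the α_i gives m(x) = 10 + 8·x (degree < 2) with m(α_i) = c_i for every i, so c is indeed a codeword.


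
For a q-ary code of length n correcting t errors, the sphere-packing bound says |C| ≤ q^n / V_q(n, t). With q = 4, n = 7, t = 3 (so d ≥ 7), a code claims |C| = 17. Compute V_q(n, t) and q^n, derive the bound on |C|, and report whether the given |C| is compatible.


V_q(n, t) = 1156, q^n = 16384, Hamming bound = 14, |C| = 17 > bound (violated).

Step 1: Compute V_q(n, t) = Σ_{j=0}^3 C(n, j) (q−1)^j.
  j = 0: C(7,0)·(3)^0 = 1·1 = 1.
  j = 1: C(7,1)·(3)^1 = 7·3 = 21.
  j = 2: C(7,2)·(3)^2 = 21·9 = 189.
  j = 3: C(7,3)·(3)^3 = 35·27 = 945.
  V_q(n, t) = 1 + 21 + 189 + 945 = 1156.
Step 2: q^n = 4^7 = 16384.
Step 3: Hamming bound ⌊q^n / V_q(n,t)⌋ = ⌊16384/1156⌋ = 14.
Step 4: Compare |C| = 17 to 14: violated.
The claimed |C| lies above the Hamming bound, so no 4-ary code of length 7 with d ≥ 7 can have 17 codewords.


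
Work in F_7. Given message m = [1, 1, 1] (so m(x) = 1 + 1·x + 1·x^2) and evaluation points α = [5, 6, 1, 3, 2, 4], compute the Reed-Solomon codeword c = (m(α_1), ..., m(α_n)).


c = [3, 1, 3, 6, 0, 0]

Message polynomial: m(x) = 1 + 1·x + 1·x^2 (mod 7).
For each evaluation point α_i, compute m(α_i) mod 7:
  α_1 = 5: Horner steps 1 → 6 → 3, so m(5) = 3.
  α_2 = 6: Horner steps 1 → 0 → 1, so m(6) = 1.
  α_3 = 1: Horner steps 1 → 2 → 3, so m(1) = 3.
  α_4 = 3: Horner steps 1 → 4 → 6, so m(3) = 6.
  α_5 = 2: Horner steps 1 → 3 → 0, so m(2) = 0.
  α_6 = 4: Horner steps 1 → 5 → 0, so m(4) = 0.
Codeword c = [3, 1, 3, 6, 0, 0] ∈ F_7^6.


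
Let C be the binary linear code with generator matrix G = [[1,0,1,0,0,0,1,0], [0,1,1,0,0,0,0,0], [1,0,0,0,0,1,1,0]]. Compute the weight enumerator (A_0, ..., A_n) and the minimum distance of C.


Weight distribution: A_0 = 1, A_2 = 3, A_3 = 3, A_5 = 1. Minimum distance d = 2.

Enumerate all 2^3 = 8 messages m ∈ F_2^3.
For each, compute codeword c = mG in F_2^8, then tally its weight.
  m = 000 → c = 00000000, weight = 0.
  m = 100 → c = 10100010, weight = 3.
  m = 010 → c = 01100000, weight = 2.
  m = 110 → c = 11000010, weight = 3.
  m = 001 → c = 10000110, weight = 3.
  m = 101 → c = 00100100, weight = 2.
  m = 011 → c = 11100110, weight = 5.
  m = 111 → c = 01000100, weight = 2.
Tally weights:
  weight 0: 1 codewords.
  weight 2: 3 codewords.
  weight 3: 3 codewords.
  weight 5: 1 codewords.
Minimum distance d = smallest w > 0 with A_w > 0 = 2.
Sanity: Σ A_w = 8 = 2^3 = 8 ✓.


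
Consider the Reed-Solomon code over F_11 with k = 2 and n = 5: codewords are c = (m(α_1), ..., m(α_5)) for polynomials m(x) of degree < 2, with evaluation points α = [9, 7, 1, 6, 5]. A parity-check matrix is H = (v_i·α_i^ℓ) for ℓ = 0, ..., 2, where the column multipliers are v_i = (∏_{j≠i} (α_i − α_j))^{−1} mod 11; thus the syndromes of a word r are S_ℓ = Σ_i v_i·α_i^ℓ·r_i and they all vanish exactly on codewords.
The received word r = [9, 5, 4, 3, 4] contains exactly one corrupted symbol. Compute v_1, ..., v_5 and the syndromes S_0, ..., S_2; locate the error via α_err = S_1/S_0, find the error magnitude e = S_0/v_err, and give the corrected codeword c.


S = (3, 4, 9), error at position 5, error magnitude e = 3, c = [9, 5, 4, 3, 1].

Step 1: column multipliers v_i = (∏_{j≠i}(α_i − α_j))^{−1} mod 11.
  i = 1 (α = 9): (9−7)(9−1)(9−6)(9−5) = 2·8·3·4 = 192 ≡ 5, so v_1 = 5^{−1} = 9 (mod 11).
  i = 2 (α = 7): (7−9)(7−1)(7−6)(7−5) = (−2)·6·1·2 = −24 ≡ 9, so v_2 = 9^{−1} = 5 (mod 11).
  i = 3 (α = 1): (1−9)(1−7)(1−6)(1−5) = (−8)·(−6)·(−5)·(−4) = 960 ≡ 3, so v_3 = 3^{−1} = 4 (mod 11).
  i = 4 (α = 6): (6−9)(6−7)(6−1)(6−5) = (−3)·(−1)·5·1 = 15 ≡ 4, so v_4 = 4^{−1} = 3 (mod 11).
  i = 5 (α = 5): (5−9)(5−7)(5−1)(5−6) = (−4)·(−2)·4·(−1) = −32 ≡ 1, so v_5 = 1^{−1} = 1 (mod 11).
  v = [9, 5, 4, 3, 1].
Step 2: syndromes of r = [9, 5, 4, 3, 4] (all sums mod 11).
  S_0 = Σ v_i r_i = 9·9 + 5·5 + 4·4 + 3·3 + 1·4 = 135 ≡ 3.
  S_1 = Σ v_i α_i r_i = 9·9·9 + 5·7·5 + 4·1·4 + 3·6·3 + 1·5·4 = 994 ≡ 4.
  α_i^2 mod 11 = [4, 5, 1, 3, 3].
  S_2 = Σ v_i α_i^2 r_i = 9·4·9 + 5·5·5 + 4·1·4 + 3·3·3 + 1·3·4 = 504 ≡ 9.
  S = (3, 4, 9) ≠ 0, so r is not a codeword (an error is present).
Step 3: locate the error. For a single error e at position i, S_ℓ = v_i·e·α_i^ℓ, so α_err = S_1/S_0.
  S_0^{−1} = 3^{−1} = 4 (mod 11), so α_err = 4·4 = 16 ≡ 5 = α_5. Error position i = 5.
  Consistency check: S_2/S_1 = 9·3 = 27 ≡ 5 = α_err ✓ (single-error assumption holds).
Step 4: error magnitude e = S_0/v_5 = S_0·∏_{j≠5}(α_5 − α_j) = 3·1 = 3 ≡ 3 (mod 11).
Step 5: correct position 5: c_5 = r_5 − e = 4 − 3 ≡ 1 (mod 11). Hence c = [9, 5, 4, 3, 1].
  Check: interpolating c through the α_i gives m(x) = 2 + 2·x (degree < 2) with m(α_i) = c_i for every i, so c is indeed a codeword.


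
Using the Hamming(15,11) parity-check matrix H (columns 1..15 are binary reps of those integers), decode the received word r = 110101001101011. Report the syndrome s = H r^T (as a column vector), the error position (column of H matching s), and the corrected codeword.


s = (1, 1, 1, 1)^T, error position = 15, corrected codeword c = 110101001101010

Compute s = H r^T mod 2 one row at a time:
  s_1 = 0 + 1 + 1 + 0 + 1 + 0 + 1 + 1 = 5 ≡ 1 (mod 2).
  s_2 = 1 + 0 + 1 + 0 + 1 + 0 + 1 + 1 = 5 ≡ 1 (mod 2).
  s_3 = 1 + 0 + 1 + 0 + 1 + 0 + 1 + 1 = 5 ≡ 1 (mod 2).
  s_4 = 1 + 0 + 0 + 0 + 1 + 0 + 0 + 1 = 3 ≡ 1 (mod 2).
s = (1, 1, 1, 1)^T — this equals column 15 of H (binary 1111), so error is at position 15.
Correct: flip bit 15 of r = 110101001101011 to get c = 110101001101010.


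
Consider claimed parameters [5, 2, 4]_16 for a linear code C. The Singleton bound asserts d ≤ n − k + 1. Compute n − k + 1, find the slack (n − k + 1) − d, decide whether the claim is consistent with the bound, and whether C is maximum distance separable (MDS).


Singleton RHS = n − k + 1 = 4, slack = 0, bound satisfied, MDS.

Singleton bound: d ≤ n − k + 1.
Here n = 5, k = 2, so n − k + 1 = 4.
Given d = 4, check d ≤ 4: YES.
Slack = (n − k + 1) − d = 0.
The code is MDS (slack = 0).
Description: the claimed parameters are [5, 2, 4]_16; such a code would be MDS (meets Singleton bound).


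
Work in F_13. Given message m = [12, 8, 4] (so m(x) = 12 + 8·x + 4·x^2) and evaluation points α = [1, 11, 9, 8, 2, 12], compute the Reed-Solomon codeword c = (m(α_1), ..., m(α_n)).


c = [11, 12, 5, 7, 5, 8]

Message polynomial: m(x) = 12 + 8·x + 4·x^2 (mod 13).
For each evaluation point α_i, compute m(α_i) mod 13:
  α_1 = 1: Horner steps 4 → 12 → 11, so m(1) = 11.
  α_2 = 11: Horner steps 4 → 0 → 12, so m(11) = 12.
  α_3 = 9: Horner steps 4 → 5 → 5, so m(9) = 5.
  α_4 = 8: Horner steps 4 → 1 → 7, so m(8) = 7.
  α_5 = 2: Horner steps 4 → 3 → 5, so m(2) = 5.
  α_6 = 12: Horner steps 4 → 4 → 8, so m(12) = 8.
Codeword c = [11, 12, 5, 7, 5, 8] ∈ F_13^6.


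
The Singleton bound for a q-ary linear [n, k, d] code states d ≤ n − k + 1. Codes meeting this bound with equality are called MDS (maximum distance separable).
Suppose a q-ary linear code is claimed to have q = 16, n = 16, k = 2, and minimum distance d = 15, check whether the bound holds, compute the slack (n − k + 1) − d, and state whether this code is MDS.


Singleton RHS = n − k + 1 = 15, slack = 0, bound satisfied, MDS.

Singleton bound: d ≤ n − k + 1.
Here n = 16, k = 2, so n − k + 1 = 15.
Given d = 15, check d ≤ 15: YES.
Slack = (n − k + 1) − d = 0.
The code is MDS (slack = 0).
Description: the claimed parameters are [16, 2, 15]_16; such a code would be MDS (meets Singleton bound).


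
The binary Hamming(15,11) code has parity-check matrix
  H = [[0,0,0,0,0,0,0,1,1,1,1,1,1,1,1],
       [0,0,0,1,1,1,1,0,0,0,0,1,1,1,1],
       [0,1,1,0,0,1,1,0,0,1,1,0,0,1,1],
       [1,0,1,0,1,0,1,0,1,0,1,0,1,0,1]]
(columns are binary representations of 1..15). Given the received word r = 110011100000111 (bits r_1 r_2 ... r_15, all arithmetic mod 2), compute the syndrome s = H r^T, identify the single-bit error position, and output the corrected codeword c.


s = (1, 0, 1, 1)^T, error position = 11, corrected codeword c = 110011100010111

Compute s = H r^T mod 2 one row at a time:
  s_1 = 0 + 0 + 0 + 0 + 0 + 1 + 1 + 1 = 3 ≡ 1 (mod 2).
  s_2 = 0 + 1 + 1 + 1 + 0 + 1 + 1 + 1 = 6 ≡ 0 (mod 2).
  s_3 = 1 + 0 + 1 + 1 + 0 + 0 + 1 + 1 = 5 ≡ 1 (mod 2).
  s_4 = 1 + 0 + 1 + 1 + 0 + 0 + 1 + 1 = 5 ≡ 1 (mod 2).
s = (1, 0, 1, 1)^T — this equals column 11 of H (binary 1011), so error is at position 11.
Correct: flip bit 11 of r = 110011100000111 to get c = 110011100010111.


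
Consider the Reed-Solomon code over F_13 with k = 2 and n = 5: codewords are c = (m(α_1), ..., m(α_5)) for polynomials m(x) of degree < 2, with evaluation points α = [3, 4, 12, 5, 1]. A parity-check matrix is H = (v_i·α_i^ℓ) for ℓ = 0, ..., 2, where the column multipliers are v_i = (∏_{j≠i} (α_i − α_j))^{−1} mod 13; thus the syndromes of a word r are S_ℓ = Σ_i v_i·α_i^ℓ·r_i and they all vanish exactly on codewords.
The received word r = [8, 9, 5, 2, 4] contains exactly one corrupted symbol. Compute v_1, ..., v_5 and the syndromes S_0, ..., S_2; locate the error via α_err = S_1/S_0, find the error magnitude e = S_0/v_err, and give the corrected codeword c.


S = (6, 5, 2), error at position 1, error magnitude e = 5, c = [3, 9, 5, 2, 4].

Step 1: column multipliers v_i = (∏_{j≠i}(α_i − α_j))^{−1} mod 13.
  i = 1 (α = 3): (3−4)(3−12)(3−5)(3−1) = (−1)·(−9)·(−2)·2 = −36 ≡ 3, so v_1 = 3^{−1} = 9 (mod 13).
  i = 2 (α = 4): (4−3)(4−12)(4−5)(4−1) = 1·(−8)·(−1)·3 = 24 ≡ 11, so v_2 = 11^{−1} = 6 (mod 13).
  i = 3 (α = 12): (12−3)(12−4)(12−5)(12−1) = 9·8·7·11 = 5544 ≡ 6, so v_3 = 6^{−1} = 11 (mod 13).
  i = 4 (α = 5): (5−3)(5−4)(5−12)(5−1) = 2·1·(−7)·4 = −56 ≡ 9, so v_4 = 9^{−1} = 3 (mod 13).
  i = 5 (α = 1): (1−3)(1−4)(1−12)(1−5) = (−2)·(−3)·(−11)·(−4) = 264 ≡ 4, so v_5 = 4^{−1} = 10 (mod 13).
  v = [9, 6, 11, 3, 10].
Step 2: syndromes of r = [8, 9, 5, 2, 4] (all sums mod 13).
  S_0 = Σ v_i r_i = 9·8 + 6·9 + 11·5 + 3·2 + 10·4 = 227 ≡ 6.
  S_1 = Σ v_i α_i r_i = 9·3·8 + 6·4·9 + 11·12·5 + 3·5·2 + 10·1·4 = 1162 ≡ 5.
  α_i^2 mod 13 = [9, 3, 1, 12, 1].
  S_2 = Σ v_i α_i^2 r_i = 9·9·8 + 6·3·9 + 11·1·5 + 3·12·2 + 10·1·4 = 977 ≡ 2.
  S = (6, 5, 2) ≠ 0, so r is not a codeword (an error is present).
Step 3: locate the error. For a single error e at position i, S_ℓ = v_i·e·α_i^ℓ, so α_err = S_1/S_0.
  S_0^{−1} = 6^{−1} = 11 (mod 13), so α_err = 5·11 = 55 ≡ 3 = α_1. Error position i = 1.
  Consistency check: S_2/S_1 = 2·8 = 16 ≡ 3 = α_err ✓ (single-error assumption holds).
Step 4: error magnitude e = S_0/v_1 = S_0·∏_{j≠1}(α_1 − α_j) = 6·3 = 18 ≡ 5 (mod 13).
Step 5: correct position 1: c_1 = r_1 − e = 8 − 5 ≡ 3 (mod 13). Hence c = [3, 9, 5, 2, 4].
  Check: interpolating c through the α_i gives m(x) = 11 + 6·x (degree < 2) with m(α_i) = c_i for every i, so c is indeed a codeword.


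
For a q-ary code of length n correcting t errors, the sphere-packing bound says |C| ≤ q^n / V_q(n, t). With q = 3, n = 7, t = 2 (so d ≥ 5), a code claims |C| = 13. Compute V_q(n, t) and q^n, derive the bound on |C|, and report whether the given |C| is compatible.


V_q(n, t) = 99, q^n = 2187, Hamming bound = 22, |C| = 13 ≤ bound (satisfied).

Step 1: Compute V_q(n, t) = Σ_{j=0}^2 C(n, j) (q−1)^j.
  j = 0: C(7,0)·(2)^0 = 1·1 = 1.
  j = 1: C(7,1)·(2)^1 = 7·2 = 14.
  j = 2: C(7,2)·(2)^2 = 21·4 = 84.
  V_q(n, t) = 1 + 14 + 84 = 99.
Step 2: q^n = 3^7 = 2187.
Step 3: Hamming bound ⌊q^n / V_q(n,t)⌋ = ⌊2187/99⌋ = 22.
Step 4: Compare |C| = 13 to 22: satisfied.
The claimed |C| lies below the Hamming bound.


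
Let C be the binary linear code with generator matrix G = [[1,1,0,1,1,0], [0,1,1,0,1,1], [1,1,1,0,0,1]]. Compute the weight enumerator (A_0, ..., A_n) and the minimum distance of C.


Weight distribution: A_0 = 1, A_2 = 2, A_4 = 5. Minimum distance d = 2.

Enumerate all 2^3 = 8 messages m ∈ F_2^3.
For each, compute codeword c = mG in F_2^6, then tally its weight.
  m = 000 → c = 000000, weight = 0.
  m = 100 → c = 110110, weight = 4.
  m = 010 → c = 011011, weight = 4.
  m = 110 → c = 101101, weight = 4.
  m = 001 → c = 111001, weight = 4.
  m = 101 → c = 001111, weight = 4.
  m = 011 → c = 100010, weight = 2.
  m = 111 → c = 010100, weight = 2.
Tally weights:
  weight 0: 1 codewords.
  weight 2: 2 codewords.
  weight 4: 5 codewords.
Minimum distance d = smallest w > 0 with A_w > 0 = 2.
Sanity: Σ A_w = 8 = 2^3 = 8 ✓.


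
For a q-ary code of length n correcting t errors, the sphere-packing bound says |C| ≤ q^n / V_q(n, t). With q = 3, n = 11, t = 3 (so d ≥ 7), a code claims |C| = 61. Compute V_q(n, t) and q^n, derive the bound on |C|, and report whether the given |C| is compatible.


V_q(n, t) = 1563, q^n = 177147, Hamming bound = 113, |C| = 61 ≤ bound (satisfied).

Step 1: Compute V_q(n, t) = Σ_{j=0}^3 C(n, j) (q−1)^j.
  j = 0: C(11,0)·(2)^0 = 1·1 = 1.
  j = 1: C(11,1)·(2)^1 = 11·2 = 22.
  j = 2: C(11,2)·(2)^2 = 55·4 = 220.
  j = 3: C(11,3)·(2)^3 = 165·8 = 1320.
  V_q(n, t) = 1 + 22 + 220 + 1320 = 1563.
Step 2: q^n = 3^11 = 177147.
Step 3: Hamming bound ⌊q^n / V_q(n,t)⌋ = ⌊177147/1563⌋ = 113.
Step 4: Compare |C| = 61 to 113: satisfied.
The claimed |C| lies below the Hamming bound.


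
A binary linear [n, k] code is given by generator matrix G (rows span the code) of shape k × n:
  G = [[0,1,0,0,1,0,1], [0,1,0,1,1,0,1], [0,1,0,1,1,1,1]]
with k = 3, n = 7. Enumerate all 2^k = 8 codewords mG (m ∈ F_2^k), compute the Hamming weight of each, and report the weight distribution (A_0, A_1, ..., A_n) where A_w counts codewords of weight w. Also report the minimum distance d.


Weight distribution: A_0 = 1, A_1 = 2, A_2 = 1, A_3 = 1, A_4 = 2, A_5 = 1. Minimum distance d = 1.

Enumerate all 2^3 = 8 messages m ∈ F_2^3.
For each, compute codeword c = mG in F_2^7, then tally its weight.
  m = 000 → c = 0000000, weight = 0.
  m = 100 → c = 0100101, weight = 3.
  m = 010 → c = 0101101, weight = 4.
  m = 110 → c = 0001000, weight = 1.
  m = 001 → c = 0101111, weight = 5.
  m = 101 → c = 0001010, weight = 2.
  m = 011 → c = 0000010, weight = 1.
  m = 111 → c = 0100111, weight = 4.
Tally weights:
  weight 0: 1 codewords.
  weight 1: 2 codewords.
  weight 2: 1 codewords.
  weight 3: 1 codewords.
  weight 4: 2 codewords.
  weight 5: 1 codewords.
Minimum distance d = smallest w > 0 with A_w > 0 = 1.
Sanity: Σ A_w = 8 = 2^3 = 8 ✓.


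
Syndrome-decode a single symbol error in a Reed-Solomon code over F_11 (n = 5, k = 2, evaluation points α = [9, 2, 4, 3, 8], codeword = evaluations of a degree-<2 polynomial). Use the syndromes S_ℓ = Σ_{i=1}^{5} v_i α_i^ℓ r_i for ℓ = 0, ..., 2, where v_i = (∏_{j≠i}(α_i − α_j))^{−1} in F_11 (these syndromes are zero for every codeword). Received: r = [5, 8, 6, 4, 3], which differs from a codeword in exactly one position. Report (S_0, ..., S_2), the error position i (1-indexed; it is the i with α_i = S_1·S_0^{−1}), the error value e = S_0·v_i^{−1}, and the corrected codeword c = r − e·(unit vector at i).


S = (4, 8, 5), error at position 2, error magnitude e = 6, c = [5, 2, 6, 4, 3].

Step 1: column multipliers v_i = (∏_{j≠i}(α_i − α_j))^{−1} mod 11.
  i = 1 (α = 9): (9−2)(9−4)(9−3)(9−8) = 7·5·6·1 = 210 ≡ 1, so v_1 = 1^{−1} = 1 (mod 11).
  i = 2 (α = 2): (2−9)(2−4)(2−3)(2−8) = (−7)·(−2)·(−1)·(−6) = 84 ≡ 7, so v_2 = 7^{−1} = 8 (mod 11).
  i = 3 (α = 4): (4−9)(4−2)(4−3)(4−8) = (−5)·2·1·(−4) = 40 ≡ 7, so v_3 = 7^{−1} = 8 (mod 11).
  i = 4 (α = 3): (3−9)(3−2)(3−4)(3−8) = (−6)·1·(−1)·(−5) = −30 ≡ 3, so v_4 = 3^{−1} = 4 (mod 11).
  i = 5 (α = 8): (8−9)(8−2)(8−4)(8−3) = (−1)·6·4·5 = −120 ≡ 1, so v_5 = 1^{−1} = 1 (mod 11).
  v = [1, 8, 8, 4, 1].
Step 2: syndromes of r = [5, 8, 6, 4, 3] (all sums mod 11).
  S_0 = Σ v_i r_i = 1·5 + 8·8 + 8·6 + 4·4 + 1·3 = 136 ≡ 4.
  S_1 = Σ v_i α_i r_i = 1·9·5 + 8·2·8 + 8·4·6 + 4·3·4 + 1·8·3 = 437 ≡ 8.
  α_i^2 mod 11 = [4, 4, 5, 9, 9].
  S_2 = Σ v_i α_i^2 r_i = 1·4·5 + 8·4·8 + 8·5·6 + 4·9·4 + 1·9·3 = 687 ≡ 5.
  S = (4, 8, 5) ≠ 0, so r is not a codeword (an error is present).
Step 3: locate the error. For a single error e at position i, S_ℓ = v_i·e·α_i^ℓ, so α_err = S_1/S_0.
  S_0^{−1} = 4^{−1} = 3 (mod 11), so α_err = 8·3 = 24 ≡ 2 = α_2. Error position i = 2.
  Consistency check: S_2/S_1 = 5·7 = 35 ≡ 2 = α_err ✓ (single-error assumption holds).
Step 4: error magnitude e = S_0/v_2 = S_0·∏_{j≠2}(α_2 − α_j) = 4·7 = 28 ≡ 6 (mod 11).
Step 5: correct position 2: c_2 = r_2 − e = 8 − 6 ≡ 2 (mod 11). Hence c = [5, 2, 6, 4, 3].
  Check: interpolating c through the α_i gives m(x) = 9 + 2·x (degree < 2) with m(α_i) = c_i for every i, so c is indeed a codeword.


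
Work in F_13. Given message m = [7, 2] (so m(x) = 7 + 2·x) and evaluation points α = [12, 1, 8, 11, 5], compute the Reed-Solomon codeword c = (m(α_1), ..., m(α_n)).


c = [5, 9, 10, 3, 4]

Message polynomial: m(x) = 7 + 2·x (mod 13).
For each evaluation point α_i, compute m(α_i) mod 13:
  α_1 = 12: Horner steps 2 → 5, so m(12) = 5.
  α_2 = 1: Horner steps 2 → 9, so m(1) = 9.
  α_3 = 8: Horner steps 2 → 10, so m(8) = 10.
  α_4 = 11: Horner steps 2 → 3, so m(11) = 3.
  α_5 = 5: Horner steps 2 → 4, so m(5) = 4.
Codeword c = [5, 9, 10, 3, 4] ∈ F_13^5.


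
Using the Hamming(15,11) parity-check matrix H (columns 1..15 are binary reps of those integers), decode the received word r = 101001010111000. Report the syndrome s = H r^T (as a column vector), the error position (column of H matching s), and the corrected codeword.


s = (0, 0, 0, 1)^T, error position = 1, corrected codeword c = 001001010111000

Compute s = H r^T mod 2 one row at a time:
  s_1 = 1 + 0 + 1 + 1 + 1 + 0 + 0 + 0 = 4 ≡ 0 (mod 2).
  s_2 = 0 + 0 + 1 + 0 + 1 + 0 + 0 + 0 = 2 ≡ 0 (mod 2).
  s_3 = 0 + 1 + 1 + 0 + 1 + 1 + 0 + 0 = 4 ≡ 0 (mod 2).
  s_4 = 1 + 1 + 0 + 0 + 0 + 1 + 0 + 0 = 3 ≡ 1 (mod 2).
s = (0, 0, 0, 1)^T — this equals column 1 of H (binary 0001), so error is at position 1.
Correct: flip bit 1 of r = 101001010111000 to get c = 001001010111000.


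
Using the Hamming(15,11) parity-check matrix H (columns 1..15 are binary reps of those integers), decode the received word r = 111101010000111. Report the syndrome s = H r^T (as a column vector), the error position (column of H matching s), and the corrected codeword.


s = (0, 1, 1, 0)^T, error position = 6, corrected codeword c = 111100010000111

Compute s = H r^T mod 2 one row at a time:
  s_1 = 1 + 0 + 0 + 0 + 0 + 1 + 1 + 1 = 4 ≡ 0 (mod 2).
  s_2 = 1 + 0 + 1 + 0 + 0 + 1 + 1 + 1 = 5 ≡ 1 (mod 2).
  s_3 = 1 + 1 + 1 + 0 + 0 + 0 + 1 + 1 = 5 ≡ 1 (mod 2).
  s_4 = 1 + 1 + 0 + 0 + 0 + 0 + 1 + 1 = 4 ≡ 0 (mod 2).
s = (0, 1, 1, 0)^T — this equals column 6 of H (binary 0110), so error is at position 6.
Correct: flip bit 6 of r = 111101010000111 to get c = 111100010000111.


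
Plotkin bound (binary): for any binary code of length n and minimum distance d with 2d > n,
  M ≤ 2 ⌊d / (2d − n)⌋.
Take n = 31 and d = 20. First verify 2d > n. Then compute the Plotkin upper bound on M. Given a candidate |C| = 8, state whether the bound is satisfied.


Plotkin bound M ≤ 4; given |C| = 8 > bound (violated).

Check applicability: 2d = 40, n = 31.
2d − n = 9 > 0, so Plotkin applies.
Compute d/(2d−n) = 20/9 ≈ 2.2222.
⌊d/(2d−n)⌋ = 2.
Plotkin bound: M ≤ 2·2 = 4.
Given |C| = 8, check: VIOLATED.
This |C| is above the Plotkin bound, so no binary code with n = 31, d = 20 and 8 codewords exists.


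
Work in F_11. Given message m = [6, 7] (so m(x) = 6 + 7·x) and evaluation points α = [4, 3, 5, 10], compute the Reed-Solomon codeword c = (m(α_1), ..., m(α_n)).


c = [1, 5, 8, 10]

Message polynomial: m(x) = 6 + 7·x (mod 11).
For each evaluation point α_i, compute m(α_i) mod 11:
  α_1 = 4: Horner steps 7 → 1, so m(4) = 1.
  α_2 = 3: Horner steps 7 → 5, so m(3) = 5.
  α_3 = 5: Horner steps 7 → 8, so m(5) = 8.
  α_4 = 10: Horner steps 7 → 10, so m(10) = 10.
Codeword c = [1, 5, 8, 10] ∈ F_11^4.


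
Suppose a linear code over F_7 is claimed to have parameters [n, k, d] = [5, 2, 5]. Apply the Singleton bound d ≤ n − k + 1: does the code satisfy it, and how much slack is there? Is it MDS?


Singleton RHS = n − k + 1 = 4, slack = -1, bound violated (no such code; not MDS).

Singleton bound: d ≤ n − k + 1.
Here n = 5, k = 2, so n − k + 1 = 4.
Given d = 5, check d ≤ 4: NO.
Slack = (n − k + 1) − d = -1.
The slack is negative: d = 5 exceeds n − k + 1 = 4 by 1, so the Singleton bound is violated and no linear [5, 2, 5]_7 code can exist. In particular it is not MDS (MDS requires d = n − k + 1 exactly).
Description: the claimed parameters are [5, 2, 5]_7; such a code would be impossible (violates the Singleton bound).


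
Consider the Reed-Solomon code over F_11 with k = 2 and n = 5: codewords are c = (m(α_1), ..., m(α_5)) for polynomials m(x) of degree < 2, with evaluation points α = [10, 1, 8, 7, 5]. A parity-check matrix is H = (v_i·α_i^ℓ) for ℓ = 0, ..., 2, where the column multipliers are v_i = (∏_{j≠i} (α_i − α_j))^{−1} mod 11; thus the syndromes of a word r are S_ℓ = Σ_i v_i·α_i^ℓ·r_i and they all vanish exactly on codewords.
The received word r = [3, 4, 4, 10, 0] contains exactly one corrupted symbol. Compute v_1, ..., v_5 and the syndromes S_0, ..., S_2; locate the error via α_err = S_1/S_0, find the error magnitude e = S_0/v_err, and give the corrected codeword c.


S = (7, 7, 7), error at position 2, error magnitude e = 2, c = [3, 2, 4, 10, 0].

Step 1: column multipliers v_i = (∏_{j≠i}(α_i − α_j))^{−1} mod 11.
  i = 1 (α = 10): (10−1)(10−8)(10−7)(10−5) = 9·2·3·5 = 270 ≡ 6, so v_1 = 6^{−1} = 2 (mod 11).
  i = 2 (α = 1): (1−10)(1−8)(1−7)(1−5) = (−9)·(−7)·(−6)·(−4) = 1512 ≡ 5, so v_2 = 5^{−1} = 9 (mod 11).
  i = 3 (α = 8): (8−10)(8−1)(8−7)(8−5) = (−2)·7·1·3 = −42 ≡ 2, so v_3 = 2^{−1} = 6 (mod 11).
  i = 4 (α = 7): (7−10)(7−1)(7−8)(7−5) = (−3)·6·(−1)·2 = 36 ≡ 3, so v_4 = 3^{−1} = 4 (mod 11).
  i = 5 (α = 5): (5−10)(5−1)(5−8)(5−7) = (−5)·4·(−3)·(−2) = −120 ≡ 1, so v_5 = 1^{−1} = 1 (mod 11).
  v = [2, 9, 6, 4, 1].
Step 2: syndromes of r = [3, 4, 4, 10, 0] (all sums mod 11).
  S_0 = Σ v_i r_i = 2·3 + 9·4 + 6·4 + 4·10 + 1·0 = 106 ≡ 7.
  S_1 = Σ v_i α_i r_i = 2·10·3 + 9·1·4 + 6·8·4 + 4·7·10 + 1·5·0 = 568 ≡ 7.
  α_i^2 mod 11 = [1, 1, 9, 5, 3].
  S_2 = Σ v_i α_i^2 r_i = 2·1·3 + 9·1·4 + 6·9·4 + 4·5·10 + 1·3·0 = 458 ≡ 7.
  S = (7, 7, 7) ≠ 0, so r is not a codeword (an error is present).
Step 3: locate the error. For a single error e at position i, S_ℓ = v_i·e·α_i^ℓ, so α_err = S_1/S_0.
  S_0^{−1} = 7^{−1} = 8 (mod 11), so α_err = 7·8 = 56 ≡ 1 = α_2. Error position i = 2.
  Consistency check: S_2/S_1 = 7·8 = 56 ≡ 1 = α_err ✓ (single-error assumption holds).
Step 4: error magnitude e = S_0/v_2 = S_0·∏_{j≠2}(α_2 − α_j) = 7·5 = 35 ≡ 2 (mod 11).
Step 5: correct position 2: c_2 = r_2 − e = 4 − 2 ≡ 2 (mod 11). Hence c = [3, 2, 4, 10, 0].
  Check: interpolating c through the α_i gives m(x) = 8 + 5·x (degree < 2) with m(α_i) = c_i for every i, so c is indeed a codeword.


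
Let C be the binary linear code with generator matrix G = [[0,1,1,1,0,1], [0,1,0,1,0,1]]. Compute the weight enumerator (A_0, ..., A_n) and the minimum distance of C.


Weight distribution: A_0 = 1, A_1 = 1, A_3 = 1, A_4 = 1. Minimum distance d = 1.

Enumerate all 2^2 = 4 messages m ∈ F_2^2.
For each, compute codeword c = mG in F_2^6, then tally its weight.
  m = 00 → c = 000000, weight = 0.
  m = 10 → c = 011101, weight = 4.
  m = 01 → c = 010101, weight = 3.
  m = 11 → c = 001000, weight = 1.
Tally weights:
  weight 0: 1 codewords.
  weight 1: 1 codewords.
  weight 3: 1 codewords.
  weight 4: 1 codewords.
Minimum distance d = smallest w > 0 with A_w > 0 = 1.
Sanity: Σ A_w = 4 = 2^2 = 4 ✓.


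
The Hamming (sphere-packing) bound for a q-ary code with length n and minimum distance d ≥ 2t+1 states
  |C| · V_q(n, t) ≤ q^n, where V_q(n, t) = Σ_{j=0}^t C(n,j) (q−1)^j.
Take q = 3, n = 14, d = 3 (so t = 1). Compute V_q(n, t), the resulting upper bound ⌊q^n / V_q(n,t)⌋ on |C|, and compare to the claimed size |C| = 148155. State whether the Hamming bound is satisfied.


V_q(n, t) = 29, q^n = 4782969, Hamming bound = 164929, |C| = 148155 ≤ bound (satisfied).

Step 1: Compute V_q(n, t) = Σ_{j=0}^1 C(n, j) (q−1)^j.
  j = 0: C(14,0)·(2)^0 = 1·1 = 1.
  j = 1: C(14,1)·(2)^1 = 14·2 = 28.
  V_q(n, t) = 1 + 28 = 29.
Step 2: q^n = 3^14 = 4782969.
Step 3: Hamming bound ⌊q^n / V_q(n,t)⌋ = ⌊4782969/29⌋ = 164929.
Step 4: Compare |C| = 148155 to 164929: satisfied.
The claimed |C| lies below the Hamming bound.


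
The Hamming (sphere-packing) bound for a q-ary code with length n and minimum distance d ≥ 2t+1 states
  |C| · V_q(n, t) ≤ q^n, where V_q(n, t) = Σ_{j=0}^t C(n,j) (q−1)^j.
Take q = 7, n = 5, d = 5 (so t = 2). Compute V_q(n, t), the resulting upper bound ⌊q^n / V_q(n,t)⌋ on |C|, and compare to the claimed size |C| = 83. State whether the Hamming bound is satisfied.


V_q(n, t) = 391, q^n = 16807, Hamming bound = 42, |C| = 83 > bound (violated).

Step 1: Compute V_q(n, t) = Σ_{j=0}^2 C(n, j) (q−1)^j.
  j = 0: C(5,0)·(6)^0 = 1·1 = 1.
  j = 1: C(5,1)·(6)^1 = 5·6 = 30.
  j = 2: C(5,2)·(6)^2 = 10·36 = 360.
  V_q(n, t) = 1 + 30 + 360 = 391.
Step 2: q^n = 7^5 = 16807.
Step 3: Hamming bound ⌊q^n / V_q(n,t)⌋ = ⌊16807/391⌋ = 42.
Step 4: Compare |C| = 83 to 42: violated.
The claimed |C| lies above the Hamming bound, so no 7-ary code of length 5 with d ≥ 5 can have 83 codewords.


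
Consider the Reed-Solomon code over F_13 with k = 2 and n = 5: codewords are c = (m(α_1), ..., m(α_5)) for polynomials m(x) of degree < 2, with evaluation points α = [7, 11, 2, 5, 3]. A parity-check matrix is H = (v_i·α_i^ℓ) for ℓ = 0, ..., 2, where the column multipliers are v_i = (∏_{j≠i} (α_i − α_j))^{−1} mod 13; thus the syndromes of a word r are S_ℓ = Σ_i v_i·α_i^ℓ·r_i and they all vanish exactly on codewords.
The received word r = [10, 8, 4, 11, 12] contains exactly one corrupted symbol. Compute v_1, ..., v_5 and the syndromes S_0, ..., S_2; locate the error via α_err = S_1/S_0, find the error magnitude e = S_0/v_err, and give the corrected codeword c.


S = (10, 7, 1), error at position 3, error magnitude e = 11, c = [10, 8, 6, 11, 12].

Step 1: column multipliers v_i = (∏_{j≠i}(α_i − α_j))^{−1} mod 13.
  i = 1 (α = 7): (7−11)(7−2)(7−5)(7−3) = (−4)·5·2·4 = −160 ≡ 9, so v_1 = 9^{−1} = 3 (mod 13).
  i = 2 (α = 11): (11−7)(11−2)(11−5)(11−3) = 4·9·6·8 = 1728 ≡ 12, so v_2 = 12^{−1} = 12 (mod 13).
  i = 3 (α = 2): (2−7)(2−11)(2−5)(2−3) = (−5)·(−9)·(−3)·(−1) = 135 ≡ 5, so v_3 = 5^{−1} = 8 (mod 13).
  i = 4 (α = 5): (5−7)(5−11)(5−2)(5−3) = (−2)·(−6)·3·2 = 72 ≡ 7, so v_4 = 7^{−1} = 2 (mod 13).
  i = 5 (α = 3): (3−7)(3−11)(3−2)(3−5) = (−4)·(−8)·1·(−2) = −64 ≡ 1, so v_5 = 1^{−1} = 1 (mod 13).
  v = [3, 12, 8, 2, 1].
Step 2: syndromes of r = [10, 8, 4, 11, 12] (all sums mod 13).
  S_0 = Σ v_i r_i = 3·10 + 12·8 + 8·4 + 2·11 + 1·12 = 192 ≡ 10.
  S_1 = Σ v_i α_i r_i = 3·7·10 + 12·11·8 + 8·2·4 + 2·5·11 + 1·3·12 = 1476 ≡ 7.
  α_i^2 mod 13 = [10, 4, 4, 12, 9].
  S_2 = Σ v_i α_i^2 r_i = 3·10·10 + 12·4·8 + 8·4·4 + 2·12·11 + 1·9·12 = 1184 ≡ 1.
  S = (10, 7, 1) ≠ 0, so r is not a codeword (an error is present).
Step 3: locate the error. For a single error e at position i, S_ℓ = v_i·e·α_i^ℓ, so α_err = S_1/S_0.
  S_0^{−1} = 10^{−1} = 4 (mod 13), so α_err = 7·4 = 28 ≡ 2 = α_3. Error position i = 3.
  Consistency check: S_2/S_1 = 1·2 = 2 ≡ 2 = α_err ✓ (single-error assumption holds).
Step 4: error magnitude e = S_0/v_3 = S_0·∏_{j≠3}(α_3 − α_j) = 10·5 = 50 ≡ 11 (mod 13).
Step 5: correct position 3: c_3 = r_3 − e = 4 − 11 ≡ 6 (mod 13). Hence c = [10, 8, 6, 11, 12].
  Check: interpolating c through the α_i gives m(x) = 7 + 6·x (degree < 2) with m(α_i) = c_i for every i, so c is indeed a codeword.


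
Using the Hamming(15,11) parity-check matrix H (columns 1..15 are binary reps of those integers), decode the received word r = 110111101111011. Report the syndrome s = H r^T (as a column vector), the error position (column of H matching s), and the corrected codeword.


s = (0, 1, 1, 0)^T, error position = 6, corrected codeword c = 110110101111011

Compute s = H r^T mod 2 one row at a time:
  s_1 = 0 + 1 + 1 + 1 + 1 + 0 + 1 + 1 = 6 ≡ 0 (mod 2).
  s_2 = 1 + 1 + 1 + 1 + 1 + 0 + 1 + 1 = 7 ≡ 1 (mod 2).
  s_3 = 1 + 0 + 1 + 1 + 1 + 1 + 1 + 1 = 7 ≡ 1 (mod 2).
  s_4 = 1 + 0 + 1 + 1 + 1 + 1 + 0 + 1 = 6 ≡ 0 (mod 2).
s = (0, 1, 1, 0)^T — this equals column 6 of H (binary 0110), so error is at position 6.
Correct: flip bit 6 of r = 110111101111011 to get c = 110110101111011.


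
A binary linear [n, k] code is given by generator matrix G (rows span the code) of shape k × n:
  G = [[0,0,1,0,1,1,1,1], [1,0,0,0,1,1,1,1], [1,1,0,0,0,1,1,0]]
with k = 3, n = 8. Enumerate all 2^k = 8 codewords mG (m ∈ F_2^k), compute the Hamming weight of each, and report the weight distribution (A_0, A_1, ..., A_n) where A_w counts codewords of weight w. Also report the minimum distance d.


Weight distribution: A_0 = 1, A_2 = 1, A_3 = 1, A_4 = 2, A_5 = 3. Minimum distance d = 2.

Enumerate all 2^3 = 8 messages m ∈ F_2^3.
For each, compute codeword c = mG in F_2^8, then tally its weight.
  m = 000 → c = 00000000, weight = 0.
  m = 100 → c = 00101111, weight = 5.
  m = 010 → c = 10001111, weight = 5.
  m = 110 → c = 10100000, weight = 2.
  m = 001 → c = 11000110, weight = 4.
  m = 101 → c = 11101001, weight = 5.
  m = 011 → c = 01001001, weight = 3.
  m = 111 → c = 01100110, weight = 4.
Tally weights:
  weight 0: 1 codewords.
  weight 2: 1 codewords.
  weight 3: 1 codewords.
  weight 4: 2 codewords.
  weight 5: 3 codewords.
Minimum distance d = smallest w > 0 with A_w > 0 = 2.
Sanity: Σ A_w = 8 = 2^3 = 8 ✓.


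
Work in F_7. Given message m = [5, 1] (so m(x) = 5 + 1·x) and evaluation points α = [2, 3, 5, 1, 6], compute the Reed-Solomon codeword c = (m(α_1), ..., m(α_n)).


c = [0, 1, 3, 6, 4]

Message polynomial: m(x) = 5 + 1·x (mod 7).
For each evaluation point α_i, compute m(α_i) mod 7:
  α_1 = 2: Horner steps 1 → 0, so m(2) = 0.
  α_2 = 3: Horner steps 1 → 1, so m(3) = 1.
  α_3 = 5: Horner steps 1 → 3, so m(5) = 3.
  α_4 = 1: Horner steps 1 → 6, so m(1) = 6.
  α_5 = 6: Horner steps 1 → 4, so m(6) = 4.
Codeword c = [0, 1, 3, 6, 4] ∈ F_7^5.


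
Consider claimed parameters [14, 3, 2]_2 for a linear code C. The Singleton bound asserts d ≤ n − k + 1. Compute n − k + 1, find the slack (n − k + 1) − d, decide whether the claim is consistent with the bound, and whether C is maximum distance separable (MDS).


Singleton RHS = n − k + 1 = 12, slack = 10, bound satisfied, not MDS.

Singleton bound: d ≤ n − k + 1.
Here n = 14, k = 3, so n − k + 1 = 12.
Given d = 2, check d ≤ 12: YES.
Slack = (n − k + 1) − d = 10.
The code is NOT MDS (slack = 10 > 0).
Description: the claimed parameters are [14, 3, 2]_2; such a code would be non-MDS.


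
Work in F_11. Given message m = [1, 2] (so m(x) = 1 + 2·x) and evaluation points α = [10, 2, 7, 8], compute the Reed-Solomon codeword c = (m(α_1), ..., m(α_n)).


c = [10, 5, 4, 6]

Message polynomial: m(x) = 1 + 2·x (mod 11).
For each evaluation point α_i, compute m(α_i) mod 11:
  α_1 = 10: Horner steps 2 → 10, so m(10) = 10.
  α_2 = 2: Horner steps 2 → 5, so m(2) = 5.
  α_3 = 7: Horner steps 2 → 4, so m(7) = 4.
  α_4 = 8: Horner steps 2 → 6, so m(8) = 6.
Codeword c = [10, 5, 4, 6] ∈ F_11^4.


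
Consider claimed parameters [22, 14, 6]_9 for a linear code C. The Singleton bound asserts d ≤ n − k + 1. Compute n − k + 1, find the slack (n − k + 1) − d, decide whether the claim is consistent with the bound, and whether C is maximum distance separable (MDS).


Singleton RHS = n − k + 1 = 9, slack = 3, bound satisfied, not MDS.

Singleton bound: d ≤ n − k + 1.
Here n = 22, k = 14, so n − k + 1 = 9.
Given d = 6, check d ≤ 9: YES.
Slack = (n − k + 1) − d = 3.
The code is NOT MDS (slack = 3 > 0).
Description: the claimed parameters are [22, 14, 6]_9; such a code would be non-MDS.


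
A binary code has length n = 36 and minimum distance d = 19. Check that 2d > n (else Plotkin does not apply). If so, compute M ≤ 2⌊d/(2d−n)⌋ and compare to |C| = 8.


Plotkin bound M ≤ 18; given |C| = 8 ≤ bound (satisfied).

Check applicability: 2d = 38, n = 36.
2d − n = 2 > 0, so Plotkin applies.
Compute d/(2d−n) = 19/2 ≈ 9.5000.
⌊d/(2d−n)⌋ = 9.
Plotkin bound: M ≤ 2·9 = 18.
Given |C| = 8, check: satisfied.
This |C| is below the Plotkin bound.
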